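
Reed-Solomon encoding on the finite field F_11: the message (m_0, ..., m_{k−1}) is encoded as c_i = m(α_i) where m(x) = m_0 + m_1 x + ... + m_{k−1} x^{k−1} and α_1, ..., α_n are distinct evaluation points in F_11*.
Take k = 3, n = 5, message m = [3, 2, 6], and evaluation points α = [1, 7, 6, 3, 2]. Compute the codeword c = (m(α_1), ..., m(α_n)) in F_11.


c = [0, 3, 0, 8, 9]

Message polynomial: m(x) = 3 + 2·x + 6·x^2 (mod 11).
For each evaluation point α_i, compute m(α_i) mod 11:
  α_1 = 1: Horner steps 6 → 8 → 0, so m(1) = 0.
  α_2 = 7: Horner steps 6 → 0 → 3, so m(7) = 3.
  α_3 = 6: Horner steps 6 → 5 → 0, so m(6) = 0.
  α_4 = 3: Horner steps 6 → 9 → 8, so m(3) = 8.
  α_5 = 2: Horner steps 6 → 3 → 9, so m(2) = 9.
Codeword c = [0, 3, 0, 8, 9] ∈ F_11^5.


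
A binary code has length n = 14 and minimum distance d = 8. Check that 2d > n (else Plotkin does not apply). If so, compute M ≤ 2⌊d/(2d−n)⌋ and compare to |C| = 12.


Plotkin bound M ≤ 8; given |C| = 12 > bound (violated).

Check applicability: 2d = 16, n = 14.
2d − n = 2 > 0, so Plotkin applies.
Compute d/(2d−n) = 8/2 ≈ 4.0000.
⌊d/(2d−n)⌋ = 4.
Plotkin bound: M ≤ 2·4 = 8.
Given |C| = 12, check: VIOLATED.
This |C| is above the Plotkin bound, so no binary code with n = 14, d = 8 and 12 codewords exists.


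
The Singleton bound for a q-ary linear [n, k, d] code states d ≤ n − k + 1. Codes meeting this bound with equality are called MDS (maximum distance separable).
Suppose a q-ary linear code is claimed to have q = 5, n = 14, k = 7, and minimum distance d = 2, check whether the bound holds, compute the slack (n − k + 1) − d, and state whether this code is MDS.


Singleton RHS = n − k + 1 = 8, slack = 6, bound satisfied, not MDS.

Singleton bound: d ≤ n − k + 1.
Here n = 14, k = 7, so n − k + 1 = 8.
Given d = 2, check d ≤ 8: YES.
Slack = (n − k + 1) − d = 6.
The code is NOT MDS (slack = 6 > 0).
Description: the claimed parameters are [14, 7, 2]_5; such a code would be non-MDS.


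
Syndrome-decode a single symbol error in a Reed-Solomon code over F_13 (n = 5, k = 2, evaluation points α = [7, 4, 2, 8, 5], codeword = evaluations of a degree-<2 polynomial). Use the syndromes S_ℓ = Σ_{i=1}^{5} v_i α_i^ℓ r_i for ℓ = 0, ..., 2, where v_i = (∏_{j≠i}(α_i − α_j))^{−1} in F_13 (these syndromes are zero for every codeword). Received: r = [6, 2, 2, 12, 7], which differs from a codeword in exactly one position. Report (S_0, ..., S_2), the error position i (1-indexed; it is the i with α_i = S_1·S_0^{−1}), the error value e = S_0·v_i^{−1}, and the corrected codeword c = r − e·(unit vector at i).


S = (7, 2, 8), error at position 2, error magnitude e = 1, c = [6, 1, 2, 12, 7].

Step 1: column multipliers v_i = (∏_{j≠i}(α_i − α_j))^{−1} mod 13.
  i = 1 (α = 7): (7−4)(7−2)(7−8)(7−5) = 3·5·(−1)·2 = −30 ≡ 9, so v_1 = 9^{−1} = 3 (mod 13).
  i = 2 (α = 4): (4−7)(4−2)(4−8)(4−5) = (−3)·2·(−4)·(−1) = −24 ≡ 2, so v_2 = 2^{−1} = 7 (mod 13).
  i = 3 (α = 2): (2−7)(2−4)(2−8)(2−5) = (−5)·(−2)·(−6)·(−3) = 180 ≡ 11, so v_3 = 11^{−1} = 6 (mod 13).
  i = 4 (α = 8): (8−7)(8−4)(8−2)(8−5) = 1·4·6·3 = 72 ≡ 7, so v_4 = 7^{−1} = 2 (mod 13).
  i = 5 (α = 5): (5−7)(5−4)(5−2)(5−8) = (−2)·1·3·(−3) = 18 ≡ 5, so v_5 = 5^{−1} = 8 (mod 13).
  v = [3, 7, 6, 2, 8].
Step 2: syndromes of r = [6, 2, 2, 12, 7] (all sums mod 13).
  S_0 = Σ v_i r_i = 3·6 + 7·2 + 6·2 + 2·12 + 8·7 = 124 ≡ 7.
  S_1 = Σ v_i α_i r_i = 3·7·6 + 7·4·2 + 6·2·2 + 2·8·12 + 8·5·7 = 678 ≡ 2.
  α_i^2 mod 13 = [10, 3, 4, 12, 12].
  S_2 = Σ v_i α_i^2 r_i = 3·10·6 + 7·3·2 + 6·4·2 + 2·12·12 + 8·12·7 = 1230 ≡ 8.
  S = (7, 2, 8) ≠ 0, so r is not a codeword (an error is present).
Step 3: locate the error. For a single error e at position i, S_ℓ = v_i·e·α_i^ℓ, so α_err = S_1/S_0.
  S_0^{−1} = 7^{−1} = 2 (mod 13), so α_err = 2·2 = 4 ≡ 4 = α_2. Error position i = 2.
  Consistency check: S_2/S_1 = 8·7 = 56 ≡ 4 = α_err ✓ (single-error assumption holds).
Step 4: error magnitude e = S_0/v_2 = S_0·∏_{j≠2}(α_2 − α_j) = 7·2 = 14 ≡ 1 (mod 13).
Step 5: correct position 2: c_2 = r_2 − e = 2 − 1 ≡ 1 (mod 13). Hence c = [6, 1, 2, 12, 7].
  Check: interpolating c through the α_i gives m(x) = 3 + 6·x (degree < 2) with m(α_i) = c_i for every i, so c is indeed a codeword.


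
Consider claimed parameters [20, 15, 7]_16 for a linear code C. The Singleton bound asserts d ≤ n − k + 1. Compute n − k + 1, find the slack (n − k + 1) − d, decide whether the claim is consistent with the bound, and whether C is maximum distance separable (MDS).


Singleton RHS = n − k + 1 = 6, slack = -1, bound violated (no such code; not MDS).

Singleton bound: d ≤ n − k + 1.
Here n = 20, k = 15, so n − k + 1 = 6.
Given d = 7, check d ≤ 6: NO.
Slack = (n − k + 1) − d = -1.
The slack is negative: d = 7 exceeds n − k + 1 = 6 by 1, so the Singleton bound is violated and no linear [20, 15, 7]_16 code can exist. In particular it is not MDS (MDS requires d = n − k + 1 exactly).
Description: the claimed parameters are [20, 15, 7]_16; such a code would be impossible (violates the Singleton bound).


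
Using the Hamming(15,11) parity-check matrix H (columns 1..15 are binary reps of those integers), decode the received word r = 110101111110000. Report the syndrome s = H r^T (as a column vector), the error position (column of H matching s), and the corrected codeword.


s = (0, 1, 1, 0)^T, error position = 6, corrected codeword c = 110100111110000

Compute s = H r^T mod 2 one row at a time:
  s_1 = 1 + 1 + 1 + 1 + 0 + 0 + 0 + 0 = 4 ≡ 0 (mod 2).
  s_2 = 1 + 0 + 1 + 1 + 0 + 0 + 0 + 0 = 3 ≡ 1 (mod 2).
  s_3 = 1 + 0 + 1 + 1 + 1 + 1 + 0 + 0 = 5 ≡ 1 (mod 2).
  s_4 = 1 + 0 + 0 + 1 + 1 + 1 + 0 + 0 = 4 ≡ 0 (mod 2).
s = (0, 1, 1, 0)^T — this equals column 6 of H (binary 0110), so error is at position 6.
Correct: flip bit 6 of r = 110101111110000 to get c = 110100111110000.


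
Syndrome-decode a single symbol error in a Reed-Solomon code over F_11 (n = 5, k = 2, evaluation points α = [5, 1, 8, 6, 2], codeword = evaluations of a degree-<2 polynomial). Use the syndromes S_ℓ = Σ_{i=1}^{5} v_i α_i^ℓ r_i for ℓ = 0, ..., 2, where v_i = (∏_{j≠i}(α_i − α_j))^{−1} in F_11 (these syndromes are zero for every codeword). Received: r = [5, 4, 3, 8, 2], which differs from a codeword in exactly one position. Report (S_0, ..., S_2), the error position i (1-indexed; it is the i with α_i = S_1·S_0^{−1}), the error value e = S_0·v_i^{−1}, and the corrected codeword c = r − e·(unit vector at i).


S = (10, 9, 7), error at position 5, error magnitude e = 6, c = [5, 4, 3, 8, 7].

Step 1: column multipliers v_i = (∏_{j≠i}(α_i − α_j))^{−1} mod 11.
  i = 1 (α = 5): (5−1)(5−8)(5−6)(5−2) = 4·(−3)·(−1)·3 = 36 ≡ 3, so v_1 = 3^{−1} = 4 (mod 11).
  i = 2 (α = 1): (1−5)(1−8)(1−6)(1−2) = (−4)·(−7)·(−5)·(−1) = 140 ≡ 8, so v_2 = 8^{−1} = 7 (mod 11).
  i = 3 (α = 8): (8−5)(8−1)(8−6)(8−2) = 3·7·2·6 = 252 ≡ 10, so v_3 = 10^{−1} = 10 (mod 11).
  i = 4 (α = 6): (6−5)(6−1)(6−8)(6−2) = 1·5·(−2)·4 = −40 ≡ 4, so v_4 = 4^{−1} = 3 (mod 11).
  i = 5 (α = 2): (2−5)(2−1)(2−8)(2−6) = (−3)·1·(−6)·(−4) = −72 ≡ 5, so v_5 = 5^{−1} = 9 (mod 11).
  v = [4, 7, 10, 3, 9].
Step 2: syndromes of r = [5, 4, 3, 8, 2] (all sums mod 11).
  S_0 = Σ v_i r_i = 4·5 + 7·4 + 10·3 + 3·8 + 9·2 = 120 ≡ 10.
  S_1 = Σ v_i α_i r_i = 4·5·5 + 7·1·4 + 10·8·3 + 3·6·8 + 9·2·2 = 548 ≡ 9.
  α_i^2 mod 11 = [3, 1, 9, 3, 4].
  S_2 = Σ v_i α_i^2 r_i = 4·3·5 + 7·1·4 + 10·9·3 + 3·3·8 + 9·4·2 = 502 ≡ 7.
  S = (10, 9, 7) ≠ 0, so r is not a codeword (an error is present).
Step 3: locate the error. For a single error e at position i, S_ℓ = v_i·e·α_i^ℓ, so α_err = S_1/S_0.
  S_0^{−1} = 10^{−1} = 10 (mod 11), so α_err = 9·10 = 90 ≡ 2 = α_5. Error position i = 5.
  Consistency check: S_2/S_1 = 7·5 = 35 ≡ 2 = α_err ✓ (single-error assumption holds).
Step 4: error magnitude e = S_0/v_5 = S_0·∏_{j≠5}(α_5 − α_j) = 10·5 = 50 ≡ 6 (mod 11).
Step 5: correct position 5: c_5 = r_5 − e = 2 − 6 ≡ 7 (mod 11). Hence c = [5, 4, 3, 8, 7].
  Check: interpolating c through the α_i gives m(x) = 1 + 3·x (degree < 2) with m(α_i) = c_i for every i, so c is indeed a codeword.


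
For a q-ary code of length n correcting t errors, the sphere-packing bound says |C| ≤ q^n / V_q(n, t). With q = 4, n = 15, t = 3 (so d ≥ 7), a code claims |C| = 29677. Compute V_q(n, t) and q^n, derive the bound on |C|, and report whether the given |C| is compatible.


V_q(n, t) = 13276, q^n = 1073741824, Hamming bound = 80878, |C| = 29677 ≤ bound (satisfied).

Step 1: Compute V_q(n, t) = Σ_{j=0}^3 C(n, j) (q−1)^j.
  j = 0: C(15,0)·(3)^0 = 1·1 = 1.
  j = 1: C(15,1)·(3)^1 = 15·3 = 45.
  j = 2: C(15,2)·(3)^2 = 105·9 = 945.
  j = 3: C(15,3)·(3)^3 = 455·27 = 12285.
  V_q(n, t) = 1 + 45 + 945 + 12285 = 13276.
Step 2: q^n = 4^15 = 1073741824.
Step 3: Hamming bound ⌊q^n / V_q(n,t)⌋ = ⌊1073741824/13276⌋ = 80878.
Step 4: Compare |C| = 29677 to 80878: satisfied.
The claimed |C| lies below the Hamming bound.


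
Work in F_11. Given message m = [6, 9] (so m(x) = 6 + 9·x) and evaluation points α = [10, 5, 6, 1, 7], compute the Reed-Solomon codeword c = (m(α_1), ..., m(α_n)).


c = [8, 7, 5, 4, 3]

Message polynomial: m(x) = 6 + 9·x (mod 11).
For each evaluation point α_i, compute m(α_i) mod 11:
  α_1 = 10: Horner steps 9 → 8, so m(10) = 8.
  α_2 = 5: Horner steps 9 → 7, so m(5) = 7.
  α_3 = 6: Horner steps 9 → 5, so m(6) = 5.
  α_4 = 1: Horner steps 9 → 4, so m(1) = 4.
  α_5 = 7: Horner steps 9 → 3, so m(7) = 3.
Codeword c = [8, 7, 5, 4, 3] ∈ F_11^5.


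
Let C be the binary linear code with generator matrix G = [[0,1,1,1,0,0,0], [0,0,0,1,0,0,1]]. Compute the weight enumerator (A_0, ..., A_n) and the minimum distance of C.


Weight distribution: A_0 = 1, A_2 = 1, A_3 = 2. Minimum distance d = 2.

Enumerate all 2^2 = 4 messages m ∈ F_2^2.
For each, compute codeword c = mG in F_2^7, then tally its weight.
  m = 00 → c = 0000000, weight = 0.
  m = 10 → c = 0111000, weight = 3.
  m = 01 → c = 0001001, weight = 2.
  m = 11 → c = 0110001, weight = 3.
Tally weights:
  weight 0: 1 codewords.
  weight 2: 1 codewords.
  weight 3: 2 codewords.
Minimum distance d = smallest w > 0 with A_w > 0 = 2.
Sanity: Σ A_w = 4 = 2^2 = 4 ✓.


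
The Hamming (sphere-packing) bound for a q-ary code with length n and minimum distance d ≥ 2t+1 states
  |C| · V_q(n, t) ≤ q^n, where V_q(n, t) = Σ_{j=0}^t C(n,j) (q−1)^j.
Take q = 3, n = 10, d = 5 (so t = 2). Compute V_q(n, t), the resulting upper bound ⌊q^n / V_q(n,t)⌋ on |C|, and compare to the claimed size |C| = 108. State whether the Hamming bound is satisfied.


V_q(n, t) = 201, q^n = 59049, Hamming bound = 293, |C| = 108 ≤ bound (satisfied).

Step 1: Compute V_q(n, t) = Σ_{j=0}^2 C(n, j) (q−1)^j.
  j = 0: C(10,0)·(2)^0 = 1·1 = 1.
  j = 1: C(10,1)·(2)^1 = 10·2 = 20.
  j = 2: C(10,2)·(2)^2 = 45·4 = 180.
  V_q(n, t) = 1 + 20 + 180 = 201.
Step 2: q^n = 3^10 = 59049.
Step 3: Hamming bound ⌊q^n / V_q(n,t)⌋ = ⌊59049/201⌋ = 293.
Step 4: Compare |C| = 108 to 293: satisfied.
The claimed |C| lies below the Hamming bound.


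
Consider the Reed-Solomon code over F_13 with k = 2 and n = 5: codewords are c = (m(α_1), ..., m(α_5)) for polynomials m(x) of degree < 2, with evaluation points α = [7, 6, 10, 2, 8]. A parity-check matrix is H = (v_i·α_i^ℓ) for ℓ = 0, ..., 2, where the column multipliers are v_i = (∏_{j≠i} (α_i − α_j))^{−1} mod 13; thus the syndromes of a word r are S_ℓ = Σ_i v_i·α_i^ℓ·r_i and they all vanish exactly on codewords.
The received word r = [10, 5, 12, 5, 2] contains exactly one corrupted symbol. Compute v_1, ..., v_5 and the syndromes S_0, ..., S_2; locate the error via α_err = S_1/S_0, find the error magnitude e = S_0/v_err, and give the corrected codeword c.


S = (3, 6, 12), error at position 4, error magnitude e = 7, c = [10, 5, 12, 11, 2].

Step 1: column multipliers v_i = (∏_{j≠i}(α_i − α_j))^{−1} mod 13.
  i = 1 (α = 7): (7−6)(7−10)(7−2)(7−8) = 1·(−3)·5·(−1) = 15 ≡ 2, so v_1 = 2^{−1} = 7 (mod 13).
  i = 2 (α = 6): (6−7)(6−10)(6−2)(6−8) = (−1)·(−4)·4·(−2) = −32 ≡ 7, so v_2 = 7^{−1} = 2 (mod 13).
  i = 3 (α = 10): (10−7)(10−6)(10−2)(10−8) = 3·4·8·2 = 192 ≡ 10, so v_3 = 10^{−1} = 4 (mod 13).
  i = 4 (α = 2): (2−7)(2−6)(2−10)(2−8) = (−5)·(−4)·(−8)·(−6) = 960 ≡ 11, so v_4 = 11^{−1} = 6 (mod 13).
  i = 5 (α = 8): (8−7)(8−6)(8−10)(8−2) = 1·2·(−2)·6 = −24 ≡ 2, so v_5 = 2^{−1} = 7 (mod 13).
  v = [7, 2, 4, 6, 7].
Step 2: syndromes of r = [10, 5, 12, 5, 2] (all sums mod 13).
  S_0 = Σ v_i r_i = 7·10 + 2·5 + 4·12 + 6·5 + 7·2 = 172 ≡ 3.
  S_1 = Σ v_i α_i r_i = 7·7·10 + 2·6·5 + 4·10·12 + 6·2·5 + 7·8·2 = 1202 ≡ 6.
  α_i^2 mod 13 = [10, 10, 9, 4, 12].
  S_2 = Σ v_i α_i^2 r_i = 7·10·10 + 2·10·5 + 4·9·12 + 6·4·5 + 7·12·2 = 1520 ≡ 12.
  S = (3, 6, 12) ≠ 0, so r is not a codeword (an error is present).
Step 3: locate the error. For a single error e at position i, S_ℓ = v_i·e·α_i^ℓ, so α_err = S_1/S_0.
  S_0^{−1} = 3^{−1} = 9 (mod 13), so α_err = 6·9 = 54 ≡ 2 = α_4. Error position i = 4.
  Consistency check: S_2/S_1 = 12·11 = 132 ≡ 2 = α_err ✓ (single-error assumption holds).
Step 4: error magnitude e = S_0/v_4 = S_0·∏_{j≠4}(α_4 − α_j) = 3·11 = 33 ≡ 7 (mod 13).
Step 5: correct position 4: c_4 = r_4 − e = 5 − 7 ≡ 11 (mod 13). Hence c = [10, 5, 12, 11, 2].
  Check: interpolating c through the α_i gives m(x) = 1 + 5·x (degree < 2) with m(α_i) = c_i for every i, so c is indeed a codeword.


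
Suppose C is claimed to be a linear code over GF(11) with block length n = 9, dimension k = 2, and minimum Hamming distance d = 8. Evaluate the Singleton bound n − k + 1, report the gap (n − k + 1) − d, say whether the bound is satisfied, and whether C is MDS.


Singleton RHS = n − k + 1 = 8, slack = 0, bound satisfied, MDS.

Singleton bound: d ≤ n − k + 1.
Here n = 9, k = 2, so n − k + 1 = 8.
Given d = 8, check d ≤ 8: YES.
Slack = (n − k + 1) − d = 0.
The code is MDS (slack = 0).
Description: the claimed parameters are [9, 2, 8]_11; such a code would be MDS (meets Singleton bound).


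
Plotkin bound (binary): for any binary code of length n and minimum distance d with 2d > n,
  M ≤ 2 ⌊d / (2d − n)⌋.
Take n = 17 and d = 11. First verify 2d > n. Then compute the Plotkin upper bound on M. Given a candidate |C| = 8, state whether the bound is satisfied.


Plotkin bound M ≤ 4; given |C| = 8 > bound (violated).

Check applicability: 2d = 22, n = 17.
2d − n = 5 > 0, so Plotkin applies.
Compute d/(2d−n) = 11/5 ≈ 2.2000.
⌊d/(2d−n)⌋ = 2.
Plotkin bound: M ≤ 2·2 = 4.
Given |C| = 8, check: VIOLATED.
This |C| is above the Plotkin bound, so no binary code with n = 17, d = 11 and 8 codewords exists.


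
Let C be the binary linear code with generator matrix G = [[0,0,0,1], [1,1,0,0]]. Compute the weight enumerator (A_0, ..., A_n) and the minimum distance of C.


Weight distribution: A_0 = 1, A_1 = 1, A_2 = 1, A_3 = 1. Minimum distance d = 1.

Enumerate all 2^2 = 4 messages m ∈ F_2^2.
For each, compute codeword c = mG in F_2^4, then tally its weight.
  m = 00 → c = 0000, weight = 0.
  m = 10 → c = 0001, weight = 1.
  m = 01 → c = 1100, weight = 2.
  m = 11 → c = 1101, weight = 3.
Tally weights:
  weight 0: 1 codewords.
  weight 1: 1 codewords.
  weight 2: 1 codewords.
  weight 3: 1 codewords.
Minimum distance d = smallest w > 0 with A_w > 0 = 1.
Sanity: Σ A_w = 4 = 2^2 = 4 ✓.


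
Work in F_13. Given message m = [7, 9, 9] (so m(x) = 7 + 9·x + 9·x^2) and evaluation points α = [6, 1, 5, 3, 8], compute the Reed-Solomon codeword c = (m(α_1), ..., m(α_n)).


c = [8, 12, 4, 11, 5]

Message polynomial: m(x) = 7 + 9·x + 9·x^2 (mod 13).
For each evaluation point α_i, compute m(α_i) mod 13:
  α_1 = 6: Horner steps 9 → 11 → 8, so m(6) = 8.
  α_2 = 1: Horner steps 9 → 5 → 12, so m(1) = 12.
  α_3 = 5: Horner steps 9 → 2 → 4, so m(5) = 4.
  α_4 = 3: Horner steps 9 → 10 → 11, so m(3) = 11.
  α_5 = 8: Horner steps 9 → 3 → 5, so m(8) = 5.
Codeword c = [8, 12, 4, 11, 5] ∈ F_13^5.


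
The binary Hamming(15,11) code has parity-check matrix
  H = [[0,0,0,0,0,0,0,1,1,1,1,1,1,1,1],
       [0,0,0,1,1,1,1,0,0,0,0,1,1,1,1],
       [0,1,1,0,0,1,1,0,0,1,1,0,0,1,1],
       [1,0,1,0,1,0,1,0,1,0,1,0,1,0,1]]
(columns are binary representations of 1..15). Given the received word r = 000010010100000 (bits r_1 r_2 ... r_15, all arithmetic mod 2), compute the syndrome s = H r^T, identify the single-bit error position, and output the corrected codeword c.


s = (0, 1, 1, 1)^T, error position = 7, corrected codeword c = 000010110100000

Compute s = H r^T mod 2 one row at a time:
  s_1 = 1 + 0 + 1 + 0 + 0 + 0 + 0 + 0 = 2 ≡ 0 (mod 2).
  s_2 = 0 + 1 + 0 + 0 + 0 + 0 + 0 + 0 = 1 ≡ 1 (mod 2).
  s_3 = 0 + 0 + 0 + 0 + 1 + 0 + 0 + 0 = 1 ≡ 1 (mod 2).
  s_4 = 0 + 0 + 1 + 0 + 0 + 0 + 0 + 0 = 1 ≡ 1 (mod 2).
s = (0, 1, 1, 1)^T — this equals column 7 of H (binary 0111), so error is at position 7.
Correct: flip bit 7 of r = 000010010100000 to get c = 000010110100000.


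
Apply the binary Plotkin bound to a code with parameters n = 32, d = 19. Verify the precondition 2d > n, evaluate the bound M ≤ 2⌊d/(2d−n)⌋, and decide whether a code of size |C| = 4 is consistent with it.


Plotkin bound M ≤ 6; given |C| = 4 ≤ bound (satisfied).

Check applicability: 2d = 38, n = 32.
2d − n = 6 > 0, so Plotkin applies.
Compute d/(2d−n) = 19/6 ≈ 3.1667.
⌊d/(2d−n)⌋ = 3.
Plotkin bound: M ≤ 2·3 = 6.
Given |C| = 4, check: satisfied.
This |C| is below the Plotkin bound.


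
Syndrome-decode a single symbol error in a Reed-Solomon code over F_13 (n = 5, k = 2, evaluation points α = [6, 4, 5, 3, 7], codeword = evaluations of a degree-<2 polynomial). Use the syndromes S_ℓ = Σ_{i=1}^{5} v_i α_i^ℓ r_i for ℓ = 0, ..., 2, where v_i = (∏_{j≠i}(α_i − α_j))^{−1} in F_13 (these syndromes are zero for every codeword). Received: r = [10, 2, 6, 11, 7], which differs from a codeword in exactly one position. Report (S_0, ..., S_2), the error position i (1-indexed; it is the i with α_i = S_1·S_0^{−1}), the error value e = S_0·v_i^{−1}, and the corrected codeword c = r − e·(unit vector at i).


S = (10, 5, 9), error at position 5, error magnitude e = 6, c = [10, 2, 6, 11, 1].

Step 1: column multipliers v_i = (∏_{j≠i}(α_i − α_j))^{−1} mod 13.
  i = 1 (α = 6): (6−4)(6−5)(6−3)(6−7) = 2·1·3·(−1) = −6 ≡ 7, so v_1 = 7^{−1} = 2 (mod 13).
  i = 2 (α = 4): (4−6)(4−5)(4−3)(4−7) = (−2)·(−1)·1·(−3) = −6 ≡ 7, so v_2 = 7^{−1} = 2 (mod 13).
  i = 3 (α = 5): (5−6)(5−4)(5−3)(5−7) = (−1)·1·2·(−2) = 4 ≡ 4, so v_3 = 4^{−1} = 10 (mod 13).
  i = 4 (α = 3): (3−6)(3−4)(3−5)(3−7) = (−3)·(−1)·(−2)·(−4) = 24 ≡ 11, so v_4 = 11^{−1} = 6 (mod 13).
  i = 5 (α = 7): (7−6)(7−4)(7−5)(7−3) = 1·3·2·4 = 24 ≡ 11, so v_5 = 11^{−1} = 6 (mod 13).
  v = [2, 2, 10, 6, 6].
Step 2: syndromes of r = [10, 2, 6, 11, 7] (all sums mod 13).
  S_0 = Σ v_i r_i = 2·10 + 2·2 + 10·6 + 6·11 + 6·7 = 192 ≡ 10.
  S_1 = Σ v_i α_i r_i = 2·6·10 + 2·4·2 + 10·5·6 + 6·3·11 + 6·7·7 = 928 ≡ 5.
  α_i^2 mod 13 = [10, 3, 12, 9, 10].
  S_2 = Σ v_i α_i^2 r_i = 2·10·10 + 2·3·2 + 10·12·6 + 6·9·11 + 6·10·7 = 1946 ≡ 9.
  S = (10, 5, 9) ≠ 0, so r is not a codeword (an error is present).
Step 3: locate the error. For a single error e at position i, S_ℓ = v_i·e·α_i^ℓ, so α_err = S_1/S_0.
  S_0^{−1} = 10^{−1} = 4 (mod 13), so α_err = 5·4 = 20 ≡ 7 = α_5. Error position i = 5.
  Consistency check: S_2/S_1 = 9·8 = 72 ≡ 7 = α_err ✓ (single-error assumption holds).
Step 4: error magnitude e = S_0/v_5 = S_0·∏_{j≠5}(α_5 − α_j) = 10·11 = 110 ≡ 6 (mod 13).
Step 5: correct position 5: c_5 = r_5 − e = 7 − 6 ≡ 1 (mod 13). Hence c = [10, 2, 6, 11, 1].
  Check: interpolating c through the α_i gives m(x) = 12 + 4·x (degree < 2) with m(α_i) = c_i for every i, so c is indeed a codeword.


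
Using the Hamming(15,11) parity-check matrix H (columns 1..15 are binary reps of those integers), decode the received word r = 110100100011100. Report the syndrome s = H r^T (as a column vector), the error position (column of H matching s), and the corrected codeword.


s = (1, 0, 1, 0)^T, error position = 10, corrected codeword c = 110100100111100

Compute s = H r^T mod 2 one row at a time:
  s_1 = 0 + 0 + 0 + 1 + 1 + 1 + 0 + 0 = 3 ≡ 1 (mod 2).
  s_2 = 1 + 0 + 0 + 1 + 1 + 1 + 0 + 0 = 4 ≡ 0 (mod 2).
  s_3 = 1 + 0 + 0 + 1 + 0 + 1 + 0 + 0 = 3 ≡ 1 (mod 2).
  s_4 = 1 + 0 + 0 + 1 + 0 + 1 + 1 + 0 = 4 ≡ 0 (mod 2).
s = (1, 0, 1, 0)^T — this equals column 10 of H (binary 1010), so error is at position 10.
Correct: flip bit 10 of r = 110100100011100 to get c = 110100100111100.


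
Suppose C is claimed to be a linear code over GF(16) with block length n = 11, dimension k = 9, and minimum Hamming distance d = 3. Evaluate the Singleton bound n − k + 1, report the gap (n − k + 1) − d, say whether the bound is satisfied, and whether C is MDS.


Singleton RHS = n − k + 1 = 3, slack = 0, bound satisfied, MDS.

Singleton bound: d ≤ n − k + 1.
Here n = 11, k = 9, so n − k + 1 = 3.
Given d = 3, check d ≤ 3: YES.
Slack = (n − k + 1) − d = 0.
The code is MDS (slack = 0).
Description: the claimed parameters are [11, 9, 3]_16; such a code would be MDS (meets Singleton bound).


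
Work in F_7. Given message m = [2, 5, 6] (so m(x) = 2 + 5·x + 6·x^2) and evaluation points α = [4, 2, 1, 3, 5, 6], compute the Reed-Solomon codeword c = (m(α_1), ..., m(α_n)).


c = [6, 1, 6, 1, 2, 3]

Message polynomial: m(x) = 2 + 5·x + 6·x^2 (mod 7).
For each evaluation point α_i, compute m(α_i) mod 7:
  α_1 = 4: Horner steps 6 → 1 → 6, so m(4) = 6.
  α_2 = 2: Horner steps 6 → 3 → 1, so m(2) = 1.
  α_3 = 1: Horner steps 6 → 4 → 6, so m(1) = 6.
  α_4 = 3: Horner steps 6 → 2 → 1, so m(3) = 1.
  α_5 = 5: Horner steps 6 → 0 → 2, so m(5) = 2.
  α_6 = 6: Horner steps 6 → 6 → 3, so m(6) = 3.
Codeword c = [6, 1, 6, 1, 2, 3] ∈ F_7^6.


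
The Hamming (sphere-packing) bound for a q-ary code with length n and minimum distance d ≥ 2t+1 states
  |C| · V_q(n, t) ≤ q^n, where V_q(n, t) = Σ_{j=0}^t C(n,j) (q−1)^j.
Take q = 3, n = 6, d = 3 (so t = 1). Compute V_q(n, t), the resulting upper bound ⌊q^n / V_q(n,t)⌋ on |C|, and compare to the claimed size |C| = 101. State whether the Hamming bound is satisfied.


V_q(n, t) = 13, q^n = 729, Hamming bound = 56, |C| = 101 > bound (violated).

Step 1: Compute V_q(n, t) = Σ_{j=0}^1 C(n, j) (q−1)^j.
  j = 0: C(6,0)·(2)^0 = 1·1 = 1.
  j = 1: C(6,1)·(2)^1 = 6·2 = 12.
  V_q(n, t) = 1 + 12 = 13.
Step 2: q^n = 3^6 = 729.
Step 3: Hamming bound ⌊q^n / V_q(n,t)⌋ = ⌊729/13⌋ = 56.
Step 4: Compare |C| = 101 to 56: violated.
The claimed |C| lies above the Hamming bound, so no 3-ary code of length 6 with d ≥ 3 can have 101 codewords.


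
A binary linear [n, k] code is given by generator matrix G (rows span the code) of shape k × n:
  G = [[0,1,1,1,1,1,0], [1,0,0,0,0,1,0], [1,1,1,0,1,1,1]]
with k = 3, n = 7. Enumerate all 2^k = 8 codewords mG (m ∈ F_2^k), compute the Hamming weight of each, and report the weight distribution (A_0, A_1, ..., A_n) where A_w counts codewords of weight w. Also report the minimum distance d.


Weight distribution: A_0 = 1, A_2 = 1, A_3 = 2, A_4 = 1, A_5 = 2, A_6 = 1. Minimum distance d = 2.

Enumerate all 2^3 = 8 messages m ∈ F_2^3.
For each, compute codeword c = mG in F_2^7, then tally its weight.
  m = 000 → c = 0000000, weight = 0.
  m = 100 → c = 0111110, weight = 5.
  m = 010 → c = 1000010, weight = 2.
  m = 110 → c = 1111100, weight = 5.
  m = 001 → c = 1110111, weight = 6.
  m = 101 → c = 1001001, weight = 3.
  m = 011 → c = 0110101, weight = 4.
  m = 111 → c = 0001011, weight = 3.
Tally weights:
  weight 0: 1 codewords.
  weight 2: 1 codewords.
  weight 3: 2 codewords.
  weight 4: 1 codewords.
  weight 5: 2 codewords.
  weight 6: 1 codewords.
Minimum distance d = smallest w > 0 with A_w > 0 = 2.
Sanity: Σ A_w = 8 = 2^3 = 8 ✓.


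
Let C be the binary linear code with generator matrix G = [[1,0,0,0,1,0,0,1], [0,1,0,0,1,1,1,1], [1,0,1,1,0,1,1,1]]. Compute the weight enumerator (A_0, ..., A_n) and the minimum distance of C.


Weight distribution: A_0 = 1, A_3 = 1, A_4 = 2, A_5 = 3, A_6 = 1. Minimum distance d = 3.

Enumerate all 2^3 = 8 messages m ∈ F_2^3.
For each, compute codeword c = mG in F_2^8, then tally its weight.
  m = 000 → c = 00000000, weight = 0.
  m = 100 → c = 10001001, weight = 3.
  m = 010 → c = 01001111, weight = 5.
  m = 110 → c = 11000110, weight = 4.
  m = 001 → c = 10110111, weight = 6.
  m = 101 → c = 00111110, weight = 5.
  m = 011 → c = 11111000, weight = 5.
  m = 111 → c = 01110001, weight = 4.
Tally weights:
  weight 0: 1 codewords.
  weight 3: 1 codewords.
  weight 4: 2 codewords.
  weight 5: 3 codewords.
  weight 6: 1 codewords.
Minimum distance d = smallest w > 0 with A_w > 0 = 3.
Sanity: Σ A_w = 8 = 2^3 = 8 ✓.


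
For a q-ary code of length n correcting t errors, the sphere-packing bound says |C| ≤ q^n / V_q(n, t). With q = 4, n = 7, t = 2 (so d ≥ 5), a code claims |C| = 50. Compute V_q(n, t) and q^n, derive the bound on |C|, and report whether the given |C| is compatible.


V_q(n, t) = 211, q^n = 16384, Hamming bound = 77, |C| = 50 ≤ bound (satisfied).

Step 1: Compute V_q(n, t) = Σ_{j=0}^2 C(n, j) (q−1)^j.
  j = 0: C(7,0)·(3)^0 = 1·1 = 1.
  j = 1: C(7,1)·(3)^1 = 7·3 = 21.
  j = 2: C(7,2)·(3)^2 = 21·9 = 189.
  V_q(n, t) = 1 + 21 + 189 = 211.
Step 2: q^n = 4^7 = 16384.
Step 3: Hamming bound ⌊q^n / V_q(n,t)⌋ = ⌊16384/211⌋ = 77.
Step 4: Compare |C| = 50 to 77: satisfied.
The claimed |C| lies below the Hamming bound.


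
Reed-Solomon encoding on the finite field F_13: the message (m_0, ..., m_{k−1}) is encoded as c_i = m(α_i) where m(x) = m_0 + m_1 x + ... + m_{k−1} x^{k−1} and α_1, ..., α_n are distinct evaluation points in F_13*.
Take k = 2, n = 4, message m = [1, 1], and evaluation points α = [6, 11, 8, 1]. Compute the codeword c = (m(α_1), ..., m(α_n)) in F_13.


c = [7, 12, 9, 2]

Message polynomial: m(x) = 1 + 1·x (mod 13).
For each evaluation point α_i, compute m(α_i) mod 13:
  α_1 = 6: Horner steps 1 → 7, so m(6) = 7.
  α_2 = 11: Horner steps 1 → 12, so m(11) = 12.
  α_3 = 8: Horner steps 1 → 9, so m(8) = 9.
  α_4 = 1: Horner steps 1 → 2, so m(1) = 2.
Codeword c = [7, 12, 9, 2] ∈ F_13^4.


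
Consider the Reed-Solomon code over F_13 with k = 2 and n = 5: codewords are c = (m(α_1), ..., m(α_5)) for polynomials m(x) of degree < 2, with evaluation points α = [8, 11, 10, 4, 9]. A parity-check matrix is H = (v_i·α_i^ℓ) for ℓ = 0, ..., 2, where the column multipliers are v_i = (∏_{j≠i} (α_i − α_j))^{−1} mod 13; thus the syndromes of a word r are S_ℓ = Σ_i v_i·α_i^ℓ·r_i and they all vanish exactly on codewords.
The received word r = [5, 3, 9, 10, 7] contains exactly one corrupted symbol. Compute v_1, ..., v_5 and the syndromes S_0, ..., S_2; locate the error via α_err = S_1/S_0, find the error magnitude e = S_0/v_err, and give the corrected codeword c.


S = (6, 1, 11), error at position 2, error magnitude e = 5, c = [5, 11, 9, 10, 7].

Step 1: column multipliers v_i = (∏_{j≠i}(α_i − α_j))^{−1} mod 13.
  i = 1 (α = 8): (8−11)(8−10)(8−4)(8−9) = (−3)·(−2)·4·(−1) = −24 ≡ 2, so v_1 = 2^{−1} = 7 (mod 13).
  i = 2 (α = 11): (11−8)(11−10)(11−4)(11−9) = 3·1·7·2 = 42 ≡ 3, so v_2 = 3^{−1} = 9 (mod 13).
  i = 3 (α = 10): (10−8)(10−11)(10−4)(10−9) = 2·(−1)·6·1 = −12 ≡ 1, so v_3 = 1^{−1} = 1 (mod 13).
  i = 4 (α = 4): (4−8)(4−11)(4−10)(4−9) = (−4)·(−7)·(−6)·(−5) = 840 ≡ 8, so v_4 = 8^{−1} = 5 (mod 13).
  i = 5 (α = 9): (9−8)(9−11)(9−10)(9−4) = 1·(−2)·(−1)·5 = 10 ≡ 10, so v_5 = 10^{−1} = 4 (mod 13).
  v = [7, 9, 1, 5, 4].
Step 2: syndromes of r = [5, 3, 9, 10, 7] (all sums mod 13).
  S_0 = Σ v_i r_i = 7·5 + 9·3 + 1·9 + 5·10 + 4·7 = 149 ≡ 6.
  S_1 = Σ v_i α_i r_i = 7·8·5 + 9·11·3 + 1·10·9 + 5·4·10 + 4·9·7 = 1119 ≡ 1.
  α_i^2 mod 13 = [12, 4, 9, 3, 3].
  S_2 = Σ v_i α_i^2 r_i = 7·12·5 + 9·4·3 + 1·9·9 + 5·3·10 + 4·3·7 = 843 ≡ 11.
  S = (6, 1, 11) ≠ 0, so r is not a codeword (an error is present).
Step 3: locate the error. For a single error e at position i, S_ℓ = v_i·e·α_i^ℓ, so α_err = S_1/S_0.
  S_0^{−1} = 6^{−1} = 11 (mod 13), so α_err = 1·11 = 11 ≡ 11 = α_2. Error position i = 2.
  Consistency check: S_2/S_1 = 11·1 = 11 ≡ 11 = α_err ✓ (single-error assumption holds).
Step 4: error magnitude e = S_0/v_2 = S_0·∏_{j≠2}(α_2 − α_j) = 6·3 = 18 ≡ 5 (mod 13).
Step 5: correct position 2: c_2 = r_2 − e = 3 − 5 ≡ 11 (mod 13). Hence c = [5, 11, 9, 10, 7].
  Check: interpolating c through the α_i gives m(x) = 2 + 2·x (degree < 2) with m(α_i) = c_i for every i, so c is indeed a codeword.


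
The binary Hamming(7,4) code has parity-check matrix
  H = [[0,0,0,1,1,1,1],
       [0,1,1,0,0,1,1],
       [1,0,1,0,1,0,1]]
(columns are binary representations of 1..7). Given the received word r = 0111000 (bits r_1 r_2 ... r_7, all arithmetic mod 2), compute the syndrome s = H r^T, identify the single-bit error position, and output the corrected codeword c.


s = (1, 0, 1)^T, error position = 5, corrected codeword c = 0111100

Compute s = H r^T mod 2 one row at a time:
  s_1 = 1 + 0 + 0 + 0 = 1 ≡ 1 (mod 2).
  s_2 = 1 + 1 + 0 + 0 = 2 ≡ 0 (mod 2).
  s_3 = 0 + 1 + 0 + 0 = 1 ≡ 1 (mod 2).
s = (1, 0, 1)^T — this equals column 5 of H (binary 101), so error is at position 5.
Correct: flip bit 5 of r = 0111000 to get c = 0111100.


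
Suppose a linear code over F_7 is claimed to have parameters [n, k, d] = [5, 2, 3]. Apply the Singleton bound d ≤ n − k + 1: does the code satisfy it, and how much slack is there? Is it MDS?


Singleton RHS = n − k + 1 = 4, slack = 1, bound satisfied, not MDS.

Singleton bound: d ≤ n − k + 1.
Here n = 5, k = 2, so n − k + 1 = 4.
Given d = 3, check d ≤ 4: YES.
Slack = (n − k + 1) − d = 1.
The code is NOT MDS (slack = 1 > 0).
Description: the claimed parameters are [5, 2, 3]_7; such a code would be non-MDS.


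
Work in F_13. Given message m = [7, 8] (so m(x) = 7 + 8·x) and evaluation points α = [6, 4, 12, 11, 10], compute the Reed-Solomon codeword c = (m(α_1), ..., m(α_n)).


c = [3, 0, 12, 4, 9]

Message polynomial: m(x) = 7 + 8·x (mod 13).
For each evaluation point α_i, compute m(α_i) mod 13:
  α_1 = 6: Horner steps 8 → 3, so m(6) = 3.
  α_2 = 4: Horner steps 8 → 0, so m(4) = 0.
  α_3 = 12: Horner steps 8 → 12, so m(12) = 12.
  α_4 = 11: Horner steps 8 → 4, so m(11) = 4.
  α_5 = 10: Horner steps 8 → 9, so m(10) = 9.
Codeword c = [3, 0, 12, 4, 9] ∈ F_13^5.


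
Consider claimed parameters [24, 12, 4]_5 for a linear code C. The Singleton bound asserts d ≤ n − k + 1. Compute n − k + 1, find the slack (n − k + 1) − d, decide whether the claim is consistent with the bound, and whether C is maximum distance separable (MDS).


Singleton RHS = n − k + 1 = 13, slack = 9, bound satisfied, not MDS.

Singleton bound: d ≤ n − k + 1.
Here n = 24, k = 12, so n − k + 1 = 13.
Given d = 4, check d ≤ 13: YES.
Slack = (n − k + 1) − d = 9.
The code is NOT MDS (slack = 9 > 0).
Description: the claimed parameters are [24, 12, 4]_5; such a code would be non-MDS.


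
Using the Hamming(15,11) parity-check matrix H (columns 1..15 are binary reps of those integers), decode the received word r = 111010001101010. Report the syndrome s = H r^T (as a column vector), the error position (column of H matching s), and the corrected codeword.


s = (0, 1, 0, 0)^T, error position = 4, corrected codeword c = 111110001101010

Compute s = H r^T mod 2 one row at a time:
  s_1 = 0 + 1 + 1 + 0 + 1 + 0 + 1 + 0 = 4 ≡ 0 (mod 2).
  s_2 = 0 + 1 + 0 + 0 + 1 + 0 + 1 + 0 = 3 ≡ 1 (mod 2).
  s_3 = 1 + 1 + 0 + 0 + 1 + 0 + 1 + 0 = 4 ≡ 0 (mod 2).
  s_4 = 1 + 1 + 1 + 0 + 1 + 0 + 0 + 0 = 4 ≡ 0 (mod 2).
s = (0, 1, 0, 0)^T — this equals column 4 of H (binary 0100), so error is at position 4.
Correct: flip bit 4 of r = 111010001101010 to get c = 111110001101010.


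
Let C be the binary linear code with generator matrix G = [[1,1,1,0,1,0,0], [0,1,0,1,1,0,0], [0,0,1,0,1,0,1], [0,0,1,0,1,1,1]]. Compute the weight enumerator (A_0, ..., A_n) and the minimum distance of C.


Weight distribution: A_0 = 1, A_1 = 1, A_3 = 4, A_4 = 7, A_5 = 3. Minimum distance d = 1.

Enumerate all 2^4 = 16 messages m ∈ F_2^4.
For each, compute codeword c = mG in F_2^7, then tally its weight.
  m = 0000 → c = 0000000, weight = 0.
  m = 1000 → c = 1110100, weight = 4.
  m = 0100 → c = 0101100, weight = 3.
  m = 1100 → c = 1011000, weight = 3.
  m = 0010 → c = 0010101, weight = 3.
  m = 1010 → c = 1100001, weight = 3.
  m = 0110 → c = 0111001, weight = 4.
  m = 1110 → c = 1001101, weight = 4.
  m = 0001 → c = 0010111, weight = 4.
  m = 1001 → c = 1100011, weight = 4.
  m = 0101 → c = 0111011, weight = 5.
  m = 1101 → c = 1001111, weight = 5.
  m = 0011 → c = 0000010, weight = 1.
  m = 1011 → c = 1110110, weight = 5.
  m = 0111 → c = 0101110, weight = 4.
  m = 1111 → c = 1011010, weight = 4.
Tally weights:
  weight 0: 1 codewords.
  weight 1: 1 codewords.
  weight 3: 4 codewords.
  weight 4: 7 codewords.
  weight 5: 3 codewords.
Minimum distance d = smallest w > 0 with A_w > 0 = 1.
Sanity: Σ A_w = 16 = 2^4 = 16 ✓.


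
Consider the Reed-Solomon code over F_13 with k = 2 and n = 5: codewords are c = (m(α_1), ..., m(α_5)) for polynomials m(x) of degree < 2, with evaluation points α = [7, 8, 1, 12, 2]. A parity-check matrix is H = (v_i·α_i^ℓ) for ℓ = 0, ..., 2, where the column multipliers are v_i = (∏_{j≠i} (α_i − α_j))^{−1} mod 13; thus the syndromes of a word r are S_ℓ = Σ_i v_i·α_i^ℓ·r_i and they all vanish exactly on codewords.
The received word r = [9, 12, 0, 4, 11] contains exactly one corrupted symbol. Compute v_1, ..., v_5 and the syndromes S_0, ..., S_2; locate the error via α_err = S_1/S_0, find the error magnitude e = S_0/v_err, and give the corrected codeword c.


S = (3, 8, 4), error at position 1, error magnitude e = 8, c = [1, 12, 0, 4, 11].

Step 1: column multipliers v_i = (∏_{j≠i}(α_i − α_j))^{−1} mod 13.
  i = 1 (α = 7): (7−8)(7−1)(7−12)(7−2) = (−1)·6·(−5)·5 = 150 ≡ 7, so v_1 = 7^{−1} = 2 (mod 13).
  i = 2 (α = 8): (8−7)(8−1)(8−12)(8−2) = 1·7·(−4)·6 = −168 ≡ 1, so v_2 = 1^{−1} = 1 (mod 13).
  i = 3 (α = 1): (1−7)(1−8)(1−12)(1−2) = (−6)·(−7)·(−11)·(−1) = 462 ≡ 7, so v_3 = 7^{−1} = 2 (mod 13).
  i = 4 (α = 12): (12−7)(12−8)(12−1)(12−2) = 5·4·11·10 = 2200 ≡ 3, so v_4 = 3^{−1} = 9 (mod 13).
  i = 5 (α = 2): (2−7)(2−8)(2−1)(2−12) = (−5)·(−6)·1·(−10) = −300 ≡ 12, so v_5 = 12^{−1} = 12 (mod 13).
  v = [2, 1, 2, 9, 12].
Step 2: syndromes of r = [9, 12, 0, 4, 11] (all sums mod 13).
  S_0 = Σ v_i r_i = 2·9 + 1·12 + 2·0 + 9·4 + 12·11 = 198 ≡ 3.
  S_1 = Σ v_i α_i r_i = 2·7·9 + 1·8·12 + 2·1·0 + 9·12·4 + 12·2·11 = 918 ≡ 8.
  α_i^2 mod 13 = [10, 12, 1, 1, 4].
  S_2 = Σ v_i α_i^2 r_i = 2·10·9 + 1·12·12 + 2·1·0 + 9·1·4 + 12·4·11 = 888 ≡ 4.
  S = (3, 8, 4) ≠ 0, so r is not a codeword (an error is present).
Step 3: locate the error. For a single error e at position i, S_ℓ = v_i·e·α_i^ℓ, so α_err = S_1/S_0.
  S_0^{−1} = 3^{−1} = 9 (mod 13), so α_err = 8·9 = 72 ≡ 7 = α_1. Error position i = 1.
  Consistency check: S_2/S_1 = 4·5 = 20 ≡ 7 = α_err ✓ (single-error assumption holds).
Step 4: error magnitude e = S_0/v_1 = S_0·∏_{j≠1}(α_1 − α_j) = 3·7 = 21 ≡ 8 (mod 13).
Step 5: correct position 1: c_1 = r_1 − e = 9 − 8 ≡ 1 (mod 13). Hence c = [1, 12, 0, 4, 11].
  Check: interpolating c through the α_i gives m(x) = 2 + 11·x (degree < 2) with m(α_i) = c_i for every i, so c is indeed a codeword.


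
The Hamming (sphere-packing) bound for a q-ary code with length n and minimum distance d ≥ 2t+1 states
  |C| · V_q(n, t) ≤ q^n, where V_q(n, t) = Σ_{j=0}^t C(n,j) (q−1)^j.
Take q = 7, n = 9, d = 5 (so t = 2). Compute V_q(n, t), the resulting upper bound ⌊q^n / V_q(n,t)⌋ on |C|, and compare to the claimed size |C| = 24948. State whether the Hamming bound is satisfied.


V_q(n, t) = 1351, q^n = 40353607, Hamming bound = 29869, |C| = 24948 ≤ bound (satisfied).

Step 1: Compute V_q(n, t) = Σ_{j=0}^2 C(n, j) (q−1)^j.
  j = 0: C(9,0)·(6)^0 = 1·1 = 1.
  j = 1: C(9,1)·(6)^1 = 9·6 = 54.
  j = 2: C(9,2)·(6)^2 = 36·36 = 1296.
  V_q(n, t) = 1 + 54 + 1296 = 1351.
Step 2: q^n = 7^9 = 40353607.
Step 3: Hamming bound ⌊q^n / V_q(n,t)⌋ = ⌊40353607/1351⌋ = 29869.
Step 4: Compare |C| = 24948 to 29869: satisfied.
The claimed |C| lies below the Hamming bound.


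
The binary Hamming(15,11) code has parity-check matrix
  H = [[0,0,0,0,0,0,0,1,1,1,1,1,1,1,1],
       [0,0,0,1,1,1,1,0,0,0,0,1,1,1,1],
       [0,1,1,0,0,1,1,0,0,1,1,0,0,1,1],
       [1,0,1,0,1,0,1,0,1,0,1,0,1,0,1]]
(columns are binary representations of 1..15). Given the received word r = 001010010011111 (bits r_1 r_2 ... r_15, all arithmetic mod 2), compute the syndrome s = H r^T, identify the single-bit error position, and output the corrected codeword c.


s = (0, 1, 0, 1)^T, error position = 5, corrected codeword c = 001000010011111

Compute s = H r^T mod 2 one row at a time:
  s_1 = 1 + 0 + 0 + 1 + 1 + 1 + 1 + 1 = 6 ≡ 0 (mod 2).
  s_2 = 0 + 1 + 0 + 0 + 1 + 1 + 1 + 1 = 5 ≡ 1 (mod 2).
  s_3 = 0 + 1 + 0 + 0 + 0 + 1 + 1 + 1 = 4 ≡ 0 (mod 2).
  s_4 = 0 + 1 + 1 + 0 + 0 + 1 + 1 + 1 = 5 ≡ 1 (mod 2).
s = (0, 1, 0, 1)^T — this equals column 5 of H (binary 0101), so error is at position 5.
Correct: flip bit 5 of r = 001010010011111 to get c = 001000010011111.


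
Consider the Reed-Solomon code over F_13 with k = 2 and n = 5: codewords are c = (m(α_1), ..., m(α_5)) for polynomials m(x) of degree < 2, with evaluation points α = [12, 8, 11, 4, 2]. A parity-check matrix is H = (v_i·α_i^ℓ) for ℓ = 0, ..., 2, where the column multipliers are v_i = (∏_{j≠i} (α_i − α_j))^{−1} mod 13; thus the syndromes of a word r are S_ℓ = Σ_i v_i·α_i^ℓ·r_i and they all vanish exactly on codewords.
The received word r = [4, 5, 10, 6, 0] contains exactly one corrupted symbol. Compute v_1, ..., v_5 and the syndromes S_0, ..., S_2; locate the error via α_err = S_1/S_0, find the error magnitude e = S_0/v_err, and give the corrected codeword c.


S = (8, 10, 6), error at position 3, error magnitude e = 9, c = [4, 5, 1, 6, 0].

Step 1: column multipliers v_i = (∏_{j≠i}(α_i − α_j))^{−1} mod 13.
  i = 1 (α = 12): (12−8)(12−11)(12−4)(12−2) = 4·1·8·10 = 320 ≡ 8, so v_1 = 8^{−1} = 5 (mod 13).
  i = 2 (α = 8): (8−12)(8−11)(8−4)(8−2) = (−4)·(−3)·4·6 = 288 ≡ 2, so v_2 = 2^{−1} = 7 (mod 13).
  i = 3 (α = 11): (11−12)(11−8)(11−4)(11−2) = (−1)·3·7·9 = −189 ≡ 6, so v_3 = 6^{−1} = 11 (mod 13).
  i = 4 (α = 4): (4−12)(4−8)(4−11)(4−2) = (−8)·(−4)·(−7)·2 = −448 ≡ 7, so v_4 = 7^{−1} = 2 (mod 13).
  i = 5 (α = 2): (2−12)(2−8)(2−11)(2−4) = (−10)·(−6)·(−9)·(−2) = 1080 ≡ 1, so v_5 = 1^{−1} = 1 (mod 13).
  v = [5, 7, 11, 2, 1].
Step 2: syndromes of r = [4, 5, 10, 6, 0] (all sums mod 13).
  S_0 = Σ v_i r_i = 5·4 + 7·5 + 11·10 + 2·6 + 1·0 = 177 ≡ 8.
  S_1 = Σ v_i α_i r_i = 5·12·4 + 7·8·5 + 11·11·10 + 2·4·6 + 1·2·0 = 1778 ≡ 10.
  α_i^2 mod 13 = [1, 12, 4, 3, 4].
  S_2 = Σ v_i α_i^2 r_i = 5·1·4 + 7·12·5 + 11·4·10 + 2·3·6 + 1·4·0 = 916 ≡ 6.
  S = (8, 10, 6) ≠ 0, so r is not a codeword (an error is present).
Step 3: locate the error. For a single error e at position i, S_ℓ = v_i·e·α_i^ℓ, so α_err = S_1/S_0.
  S_0^{−1} = 8^{−1} = 5 (mod 13), so α_err = 10·5 = 50 ≡ 11 = α_3. Error position i = 3.
  Consistency check: S_2/S_1 = 6·4 = 24 ≡ 11 = α_err ✓ (single-error assumption holds).
Step 4: error magnitude e = S_0/v_3 = S_0·∏_{j≠3}(α_3 − α_j) = 8·6 = 48 ≡ 9 (mod 13).
Step 5: correct position 3: c_3 = r_3 − e = 10 − 9 ≡ 1 (mod 13). Hence c = [4, 5, 1, 6, 0].
  Check: interpolating c through the α_i gives m(x) = 7 + 3·x (degree < 2) with m(α_i) = c_i for every i, so c is indeed a codeword.
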